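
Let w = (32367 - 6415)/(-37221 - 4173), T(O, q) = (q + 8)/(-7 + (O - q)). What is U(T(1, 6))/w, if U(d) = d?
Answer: 48293/25952 ≈ 1.8609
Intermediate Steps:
T(O, q) = (8 + q)/(-7 + O - q)
w = -12976/20697 (w = 25952/(-41394) = 25952*(-1/41394) = -12976/20697 ≈ -0.62695)
U(T(1, 6))/w = ((-8 - 1*6)/(7 + 6 - 1*1))/(-12976/20697) = ((-8 - 6)/(7 + 6 - 1))*(-20697/12976) = (-14/12)*(-20697/12976) = ((1/12)*(-14))*(-20697/12976) = -7/6*(-20697/12976) = 48293/25952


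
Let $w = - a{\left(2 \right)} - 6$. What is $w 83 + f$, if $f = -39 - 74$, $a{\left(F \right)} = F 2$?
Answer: $-943$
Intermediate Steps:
$a{\left(F \right)} = 2 F$
$f = -113$
$w = -10$ ($w = - 2 \cdot 2 - 6 = \left(-1\right) 4 - 6 = -4 - 6 = -10$)
$w 83 + f = \left(-10\right) 83 - 113 = -830 - 113 = -943$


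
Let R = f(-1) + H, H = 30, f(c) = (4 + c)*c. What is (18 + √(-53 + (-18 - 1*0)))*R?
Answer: 486 + 27*I*√71 ≈ 486.0 + 227.51*I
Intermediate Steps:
f(c) = c*(4 + c)
R = 27 (R = -(4 - 1) + 30 = -1*3 + 30 = -3 + 30 = 27)
(18 + √(-53 + (-18 - 1*0)))*R = (18 + √(-53 + (-18 - 1*0)))*27 = (18 + √(-53 + (-18 + 0)))*27 = (18 + √(-53 - 18))*27 = (18 + √(-71))*27 = (18 + I*√71)*27 = 486 + 27*I*√71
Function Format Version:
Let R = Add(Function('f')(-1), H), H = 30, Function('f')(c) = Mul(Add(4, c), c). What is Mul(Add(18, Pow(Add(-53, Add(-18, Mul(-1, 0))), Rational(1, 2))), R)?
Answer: Add(486, Mul(27, I, Pow(71, Rational(1, 2)))) ≈ Add(486.00, Mul(227.51, I))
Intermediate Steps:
Function('f')(c) = Mul(c, Add(4, c))
R = 27 (R = Add(Mul(-1, Add(4, -1)), 30) = Add(Mul(-1, 3), 30) = Add(-3, 30) = 27)
Mul(Add(18, Pow(Add(-53, Add(-18, Mul(-1, 0))), Rational(1, 2))), R) = Mul(Add(18, Pow(Add(-53, Add(-18, Mul(-1, 0))), Rational(1, 2))), 27) = Mul(Add(18, Pow(Add(-53, Add(-18, 0)), Rational(1, 2))), 27) = Mul(Add(18, Pow(Add(-53, -18), Rational(1, 2))), 27) = Mul(Add(18, Pow(-71, Rational(1, 2))), 27) = Mul(Add(18, Mul(I, Pow(71, Rational(1, 2)))), 27) = Add(486, Mul(27, I, Pow(71, Rational(1, 2))))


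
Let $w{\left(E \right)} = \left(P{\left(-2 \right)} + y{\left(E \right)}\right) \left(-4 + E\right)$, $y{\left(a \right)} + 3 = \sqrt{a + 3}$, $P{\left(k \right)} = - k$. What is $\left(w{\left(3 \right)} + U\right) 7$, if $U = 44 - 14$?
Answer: $217 - 7 \sqrt{6} \approx 199.85$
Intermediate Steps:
$U = 30$
$y{\left(a \right)} = -3 + \sqrt{3 + a}$ ($y{\left(a \right)} = -3 + \sqrt{a + 3} = -3 + \sqrt{3 + a}$)
$w{\left(E \right)} = \left(-1 + \sqrt{3 + E}\right) \left(-4 + E\right)$ ($w{\left(E \right)} = \left(\left(-1\right) \left(-2\right) + \left(-3 + \sqrt{3 + E}\right)\right) \left(-4 + E\right) = \left(2 + \left(-3 + \sqrt{3 + E}\right)\right) \left(-4 + E\right) = \left(-1 + \sqrt{3 + E}\right) \left(-4 + E\right)$)
$\left(w{\left(3 \right)} + U\right) 7 = \left(\left(4 - 3 - 4 \sqrt{3 + 3} + 3 \sqrt{3 + 3}\right) + 30\right) 7 = \left(\left(4 - 3 - 4 \sqrt{6} + 3 \sqrt{6}\right) + 30\right) 7 = \left(\left(1 - \sqrt{6}\right) + 30\right) 7 = \left(31 - \sqrt{6}\right) 7 = 217 - 7 \sqrt{6}$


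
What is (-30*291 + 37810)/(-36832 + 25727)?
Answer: -5816/2221 ≈ -2.6186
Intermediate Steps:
(-30*291 + 37810)/(-36832 + 25727) = (-8730 + 37810)/(-11105) = 29080*(-1/11105) = -5816/2221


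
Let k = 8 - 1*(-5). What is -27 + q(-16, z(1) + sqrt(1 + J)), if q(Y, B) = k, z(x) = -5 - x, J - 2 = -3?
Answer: -14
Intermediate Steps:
J = -1 (J = 2 - 3 = -1)
k = 13 (k = 8 + 5 = 13)
q(Y, B) = 13
-27 + q(-16, z(1) + sqrt(1 + J)) = -27 + 13 = -14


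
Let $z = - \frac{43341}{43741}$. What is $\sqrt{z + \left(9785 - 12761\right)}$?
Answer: $\frac{i \sqrt{5695802419737}}{43741} \approx 54.562 i$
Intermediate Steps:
$z = - \frac{43341}{43741}$ ($z = \left(-43341\right) \frac{1}{43741} = - \frac{43341}{43741} \approx -0.99086$)
$\sqrt{z + \left(9785 - 12761\right)} = \sqrt{- \frac{43341}{43741} + \left(9785 - 12761\right)} = \sqrt{- \frac{43341}{43741} - 2976} = \sqrt{- \frac{130216557}{43741}} = \frac{i \sqrt{5695802419737}}{43741}$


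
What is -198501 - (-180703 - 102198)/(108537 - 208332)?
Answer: -19809690196/99795 ≈ -1.9850e+5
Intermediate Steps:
-198501 - (-180703 - 102198)/(108537 - 208332) = -198501 - (-282901)/(-99795) = -198501 - (-282901)*(-1)/99795 = -198501 - 1*282901/99795 = -198501 - 282901/99795 = -19809690196/99795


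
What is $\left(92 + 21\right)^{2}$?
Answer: $12769$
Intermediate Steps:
$\left(92 + 21\right)^{2} = 113^{2} = 12769$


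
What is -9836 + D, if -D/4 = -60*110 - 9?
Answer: 16600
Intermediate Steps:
D = 26436 (D = -4*(-60*110 - 9) = -4*(-6600 - 9) = -4*(-6609) = 26436)
-9836 + D = -9836 + 26436 = 16600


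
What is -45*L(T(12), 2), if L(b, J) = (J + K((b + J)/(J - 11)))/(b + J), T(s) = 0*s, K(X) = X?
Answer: -40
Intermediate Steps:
T(s) = 0
L(b, J) = (J + (J + b)/(-11 + J))/(J + b) (L(b, J) = (J + (b + J)/(J - 11))/(b + J) = (J + (J + b)/(-11 + J))/(J + b))
-45*L(T(12), 2) = -45*(2 + 0 + 2*(-11 + 2))/((-11 + 2)*(2 + 0)) = -45*(2 + 0 + 2*(-9))/((-9)*2) = -(-5)*(2 + 0 - 18)/2 = -(-5)*(-16)/2 = -45*8/9 = -40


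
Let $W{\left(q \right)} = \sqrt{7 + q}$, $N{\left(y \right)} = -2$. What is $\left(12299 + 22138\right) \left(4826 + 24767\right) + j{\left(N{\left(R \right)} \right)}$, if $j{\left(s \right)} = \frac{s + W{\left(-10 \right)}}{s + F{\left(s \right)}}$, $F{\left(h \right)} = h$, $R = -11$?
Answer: $\frac{2038188283}{2} - \frac{i \sqrt{3}}{4} \approx 1.0191 \cdot 10^{9} - 0.43301 i$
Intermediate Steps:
$j{\left(s \right)} = \frac{s + i \sqrt{3}}{2 s}$ ($j{\left(s \right)} = \frac{s + \sqrt{7 - 10}}{s + s} = \frac{s + \sqrt{-3}}{2 s} = \left(s + i \sqrt{3}\right) \frac{1}{2 s} = \frac{s + i \sqrt{3}}{2 s}$)
$\left(12299 + 22138\right) \left(4826 + 24767\right) + j{\left(N{\left(R \right)} \right)} = \left(12299 + 22138\right) \left(4826 + 24767\right) + \frac{-2 + i \sqrt{3}}{2 \left(-2\right)} = 34437 \cdot 29593 + \frac{1}{2} \left(- \frac{1}{2}\right) \left(-2 + i \sqrt{3}\right) = 1019094141 + \left(\frac{1}{2} - \frac{i \sqrt{3}}{4}\right) = \frac{2038188283}{2} - \frac{i \sqrt{3}}{4}$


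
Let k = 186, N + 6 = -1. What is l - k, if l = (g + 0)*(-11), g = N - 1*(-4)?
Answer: -153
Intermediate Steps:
N = -7 (N = -6 - 1 = -7)
g = -3 (g = -7 - 1*(-4) = -7 + 4 = -3)
l = 33 (l = (-3 + 0)*(-11) = -3*(-11) = 33)
l - k = 33 - 1*186 = 33 - 186 = -153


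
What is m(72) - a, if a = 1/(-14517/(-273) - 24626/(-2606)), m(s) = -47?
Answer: -349126473/7425700 ≈ -47.016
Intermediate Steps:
a = 118573/7425700 (a = 1/(-14517*(-1/273) - 24626*(-1/2606)) = 1/(4839/91 + 12313/1303) = 1/(7425700/118573) = 118573/7425700 ≈ 0.015968)
m(72) - a = -47 - 1*118573/7425700 = -47 - 118573/7425700 = -349126473/7425700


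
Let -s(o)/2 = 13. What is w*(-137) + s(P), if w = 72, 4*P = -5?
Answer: -9890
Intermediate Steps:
P = -5/4 (P = (¼)*(-5) = -5/4 ≈ -1.2500)
s(o) = -26 (s(o) = -2*13 = -26)
w*(-137) + s(P) = 72*(-137) - 26 = -9864 - 26 = -9890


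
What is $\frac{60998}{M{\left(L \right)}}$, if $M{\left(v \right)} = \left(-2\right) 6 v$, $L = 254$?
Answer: $- \frac{30499}{1524} \approx -20.012$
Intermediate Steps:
$M{\left(v \right)} = - 12 v$
$\frac{60998}{M{\left(L \right)}} = \frac{60998}{\left(-12\right) 254} = \frac{60998}{-3048} = 60998 \left(- \frac{1}{3048}\right) = - \frac{30499}{1524}$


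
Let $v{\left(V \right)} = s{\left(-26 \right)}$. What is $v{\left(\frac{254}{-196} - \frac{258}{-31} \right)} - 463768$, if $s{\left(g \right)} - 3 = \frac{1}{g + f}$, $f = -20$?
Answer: $- \frac{21333191}{46} \approx -4.6377 \cdot 10^{5}$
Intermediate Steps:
$s{\left(g \right)} = 3 + \frac{1}{-20 + g}$ ($s{\left(g \right)} = 3 + \frac{1}{g - 20} = 3 + \frac{1}{-20 + g}$)
$v{\left(V \right)} = \frac{137}{46}$ ($v{\left(V \right)} = \frac{-59 + 3 \left(-26\right)}{-20 - 26} = \frac{-59 - 78}{-46} = \left(- \frac{1}{46}\right) \left(-137\right) = \frac{137}{46}$)
$v{\left(\frac{254}{-196} - \frac{258}{-31} \right)} - 463768 = \frac{137}{46} - 463768 = - \frac{21333191}{46}$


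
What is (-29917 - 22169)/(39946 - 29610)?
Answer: -26043/5168 ≈ -5.0393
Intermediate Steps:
(-29917 - 22169)/(39946 - 29610) = -52086/10336 = -52086*1/10336 = -26043/5168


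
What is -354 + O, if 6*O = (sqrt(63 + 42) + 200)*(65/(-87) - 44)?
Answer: -481694/261 - 3893*sqrt(105)/522 ≈ -1922.0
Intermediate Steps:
O = -389300/261 - 3893*sqrt(105)/522 (O = ((sqrt(63 + 42) + 200)*(65/(-87) - 44))/6 = ((sqrt(105) + 200)*(65*(-1/87) - 44))/6 = ((200 + sqrt(105))*(-65/87 - 44))/6 = ((200 + sqrt(105))*(-3893/87))/6 = (-778600/87 - 3893*sqrt(105)/87)/6 = -389300/261 - 3893*sqrt(105)/522 ≈ -1568.0)
-354 + O = -354 + (-389300/261 - 3893*sqrt(105)/522) = -481694/261 - 3893*sqrt(105)/522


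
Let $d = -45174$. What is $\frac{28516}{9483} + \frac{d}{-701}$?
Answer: $\frac{448374758}{6647583} \approx 67.449$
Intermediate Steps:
$\frac{28516}{9483} + \frac{d}{-701} = \frac{28516}{9483} - \frac{45174}{-701} = 28516 \cdot \frac{1}{9483} - - \frac{45174}{701} = \frac{28516}{9483} + \frac{45174}{701} = \frac{448374758}{6647583}$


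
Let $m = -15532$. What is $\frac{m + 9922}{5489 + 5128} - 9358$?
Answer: $- \frac{33119832}{3539} \approx -9358.5$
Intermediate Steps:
$\frac{m + 9922}{5489 + 5128} - 9358 = \frac{-15532 + 9922}{5489 + 5128} - 9358 = - \frac{5610}{10617} - 9358 = \left(-5610\right) \frac{1}{10617} - 9358 = - \frac{1870}{3539} - 9358 = - \frac{33119832}{3539}$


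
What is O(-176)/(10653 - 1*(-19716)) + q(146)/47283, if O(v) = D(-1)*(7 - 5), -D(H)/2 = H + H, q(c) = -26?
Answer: -137110/478645809 ≈ -0.00028645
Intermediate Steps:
D(H) = -4*H (D(H) = -2*(H + H) = -4*H)
O(v) = 8 (O(v) = (-4*(-1))*(7 - 5) = 4*2 = 8)
O(-176)/(10653 - 1*(-19716)) + q(146)/47283 = 8/(10653 - 1*(-19716)) - 26/47283 = 8/(10653 + 19716) - 26*1/47283 = 8/30369 - 26/47283 = -137110/478645809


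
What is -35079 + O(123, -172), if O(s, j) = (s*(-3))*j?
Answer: 28389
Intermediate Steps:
O(s, j) = -3*j*s (O(s, j) = (-3*s)*j = -3*j*s)
-35079 + O(123, -172) = -35079 - 3*(-172)*123 = -35079 + 63468 = 28389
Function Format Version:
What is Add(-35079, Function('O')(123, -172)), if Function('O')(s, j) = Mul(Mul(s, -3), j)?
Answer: 28389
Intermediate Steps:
Function('O')(s, j) = Mul(-3, j, s) (Function('O')(s, j) = Mul(Mul(-3, s), j) = Mul(-3, j, s))
Add(-35079, Function('O')(123, -172)) = Add(-35079, Mul(-3, -172, 123)) = Add(-35079, 63468) = 28389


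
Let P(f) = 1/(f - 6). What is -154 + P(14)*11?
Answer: -1221/8 ≈ -152.63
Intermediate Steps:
P(f) = 1/(-6 + f)
-154 + P(14)*11 = -154 + 11/(-6 + 14) = -154 + 11/8 = -1221/8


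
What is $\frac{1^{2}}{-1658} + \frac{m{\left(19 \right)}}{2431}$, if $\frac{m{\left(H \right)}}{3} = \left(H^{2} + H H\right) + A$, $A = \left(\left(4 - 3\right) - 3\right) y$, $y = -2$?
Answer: $\frac{328063}{366418} \approx 0.89532$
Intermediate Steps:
$A = 4$ ($A = \left(\left(4 - 3\right) - 3\right) \left(-2\right) = \left(1 - 3\right) \left(-2\right) = \left(-2\right) \left(-2\right) = 4$)
$m{\left(H \right)} = 12 + 6 H^{2}$ ($m{\left(H \right)} = 3 \left(\left(H^{2} + H H\right) + 4\right) = 3 \left(\left(H^{2} + H^{2}\right) + 4\right) = 3 \left(2 H^{2} + 4\right) = 3 \left(4 + 2 H^{2}\right) = 12 + 6 H^{2}$)
$\frac{1^{2}}{-1658} + \frac{m{\left(19 \right)}}{2431} = \frac{1^{2}}{-1658} + \frac{12 + 6 \cdot 19^{2}}{2431} = 1 \left(- \frac{1}{1658}\right) + \left(12 + 6 \cdot 361\right) \frac{1}{2431} = - \frac{1}{1658} + \left(12 + 2166\right) \frac{1}{2431} = - \frac{1}{1658} + 2178 \cdot \frac{1}{2431} = - \frac{1}{1658} + \frac{198}{221} = \frac{328063}{366418}$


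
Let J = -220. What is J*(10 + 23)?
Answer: -7260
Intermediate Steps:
J*(10 + 23) = -220*(10 + 23) = -220*33 = -7260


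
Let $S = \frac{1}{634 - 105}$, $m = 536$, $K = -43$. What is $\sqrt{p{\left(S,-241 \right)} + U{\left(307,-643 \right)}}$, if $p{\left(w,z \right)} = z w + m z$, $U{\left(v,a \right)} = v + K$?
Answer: $\frac{i \sqrt{68194689}}{23} \approx 359.04 i$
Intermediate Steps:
$U{\left(v,a \right)} = -43 + v$ ($U{\left(v,a \right)} = v - 43 = -43 + v$)
$S = \frac{1}{529} \approx 0.0018904$
$p{\left(w,z \right)} = 536 z + w z$ ($p{\left(w,z \right)} = z w + 536 z = w z + 536 z = 536 z + w z$)
$\sqrt{p{\left(S,-241 \right)} + U{\left(307,-643 \right)}} = \sqrt{- 241 \left(536 + \frac{1}{529}\right) + \left(-43 + 307\right)} = \sqrt{\left(-241\right) \frac{283545}{529} + 264} = \sqrt{- \frac{68334345}{529} + 264} = \sqrt{- \frac{68194689}{529}} = \frac{i \sqrt{68194689}}{23}$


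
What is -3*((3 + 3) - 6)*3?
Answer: 0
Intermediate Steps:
-3*((3 + 3) - 6)*3 = -3*(6 - 6)*3 = -3*0*3 = 0*3 = 0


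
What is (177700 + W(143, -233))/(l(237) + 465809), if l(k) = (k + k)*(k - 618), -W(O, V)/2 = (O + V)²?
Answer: 32300/57043 ≈ 0.56624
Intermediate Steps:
W(O, V) = -2*(O + V)²
l(k) = 2*k*(-618 + k) (l(k) = (2*k)*(-618 + k) = 2*k*(-618 + k))
(177700 + W(143, -233))/(l(237) + 465809) = (177700 - 2*(143 - 233)²)/(2*237*(-618 + 237) + 465809) = (177700 - 2*(-90)²)/(2*237*(-381) + 465809) = (177700 - 2*8100)/(-180594 + 465809) = (177700 - 16200)/285215 = 161500*(1/285215) = 32300/57043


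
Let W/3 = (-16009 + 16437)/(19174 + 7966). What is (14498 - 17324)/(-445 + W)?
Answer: 9587205/1509502 ≈ 6.3512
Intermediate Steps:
W = 321/6785 (W = 3*((-16009 + 16437)/(19174 + 7966)) = 3*(428/27140) = 3*(428*(1/27140)) = 3*(107/6785) = 321/6785 ≈ 0.047310)
(14498 - 17324)/(-445 + W) = (14498 - 17324)/(-445 + 321/6785) = -2826/(-3019004/6785) = -2826*(-6785/3019004) = 9587205/1509502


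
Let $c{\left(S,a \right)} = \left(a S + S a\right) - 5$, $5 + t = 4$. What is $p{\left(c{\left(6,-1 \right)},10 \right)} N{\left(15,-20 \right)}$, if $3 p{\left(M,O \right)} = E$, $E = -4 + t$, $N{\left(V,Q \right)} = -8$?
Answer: $\frac{40}{3} \approx 13.333$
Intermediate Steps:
$t = -1$ ($t = -5 + 4 = -1$)
$c{\left(S,a \right)} = -5 + 2 S a$ ($c{\left(S,a \right)} = \left(S a + S a\right) - 5 = 2 S a - 5 = -5 + 2 S a$)
$E = -5$ ($E = -4 - 1 = -5$)
$p{\left(M,O \right)} = - \frac{5}{3}$ ($p{\left(M,O \right)} = \frac{1}{3} \left(-5\right) = - \frac{5}{3}$)
$p{\left(c{\left(6,-1 \right)},10 \right)} N{\left(15,-20 \right)} = \left(- \frac{5}{3}\right) \left(-8\right) = \frac{40}{3}$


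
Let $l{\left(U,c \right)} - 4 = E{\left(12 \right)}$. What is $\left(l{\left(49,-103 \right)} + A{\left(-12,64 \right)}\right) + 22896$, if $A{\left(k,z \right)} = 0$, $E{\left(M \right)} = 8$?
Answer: $22908$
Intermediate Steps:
$l{\left(U,c \right)} = 12$ ($l{\left(U,c \right)} = 4 + 8 = 12$)
$\left(l{\left(49,-103 \right)} + A{\left(-12,64 \right)}\right) + 22896 = \left(12 + 0\right) + 22896 = 12 + 22896 = 22908$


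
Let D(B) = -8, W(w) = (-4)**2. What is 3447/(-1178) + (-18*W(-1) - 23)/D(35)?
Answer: 169391/4712 ≈ 35.949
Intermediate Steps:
W(w) = 16
3447/(-1178) + (-18*W(-1) - 23)/D(35) = 3447/(-1178) + (-18*16 - 23)/(-8) = 3447*(-1/1178) + (-288 - 23)*(-1/8) = -3447/1178 - 311*(-1/8) = -3447/1178 + 311/8 = 169391/4712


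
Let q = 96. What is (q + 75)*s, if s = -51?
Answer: -8721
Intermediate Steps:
(q + 75)*s = (96 + 75)*(-51) = 171*(-51) = -8721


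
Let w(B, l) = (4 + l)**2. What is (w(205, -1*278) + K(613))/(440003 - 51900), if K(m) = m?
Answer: 75689/388103 ≈ 0.19502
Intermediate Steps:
(w(205, -1*278) + K(613))/(440003 - 51900) = ((4 - 1*278)**2 + 613)/(440003 - 51900) = ((4 - 278)**2 + 613)/388103 = ((-274)**2 + 613)*(1/388103) = (75076 + 613)*(1/388103) = 75689*(1/388103) = 75689/388103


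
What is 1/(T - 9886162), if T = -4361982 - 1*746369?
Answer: -1/14994513 ≈ -6.6691e-8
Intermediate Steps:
T = -5108351 (T = -4361982 - 746369 = -5108351)
1/(T - 9886162) = 1/(-5108351 - 9886162) = 1/(-14994513) = -1/14994513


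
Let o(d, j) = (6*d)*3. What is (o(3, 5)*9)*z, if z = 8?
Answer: 3888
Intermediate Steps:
o(d, j) = 18*d
(o(3, 5)*9)*z = ((18*3)*9)*8 = (54*9)*8 = 486*8 = 3888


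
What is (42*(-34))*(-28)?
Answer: 39984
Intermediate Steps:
(42*(-34))*(-28) = -1428*(-28) = 39984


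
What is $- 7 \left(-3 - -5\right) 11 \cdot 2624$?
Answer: $-404096$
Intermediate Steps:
$- 7 \left(-3 - -5\right) 11 \cdot 2624 = - 7 \left(-3 + 5\right) 11 \cdot 2624 = \left(-7\right) 2 \cdot 11 \cdot 2624 = \left(-14\right) 11 \cdot 2624 = \left(-154\right) 2624 = -404096$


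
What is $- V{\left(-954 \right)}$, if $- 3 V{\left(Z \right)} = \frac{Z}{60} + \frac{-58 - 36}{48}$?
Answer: $- \frac{2143}{360} \approx -5.9528$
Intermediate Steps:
$V{\left(Z \right)} = \frac{47}{72} - \frac{Z}{180}$ ($V{\left(Z \right)} = - \frac{\frac{Z}{60} + \frac{-58 - 36}{48}}{3} = - \frac{Z \frac{1}{60} - \frac{47}{24}}{3} = - \frac{\frac{Z}{60} - \frac{47}{24}}{3} = - \frac{- \frac{47}{24} + \frac{Z}{60}}{3} = \frac{47}{72} - \frac{Z}{180}$)
$- V{\left(-954 \right)} = - (\frac{47}{72} - - \frac{53}{10}) = - (\frac{47}{72} + \frac{53}{10}) = \left(-1\right) \frac{2143}{360} = - \frac{2143}{360}$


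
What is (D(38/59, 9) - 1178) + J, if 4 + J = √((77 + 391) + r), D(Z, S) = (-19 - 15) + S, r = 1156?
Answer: -1207 + 2*√406 ≈ -1166.7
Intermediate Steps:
D(Z, S) = -34 + S
J = -4 + 2*√406 (J = -4 + √((77 + 391) + 1156) = -4 + √(468 + 1156) = -4 + √1624 = -4 + 2*√406 ≈ 36.299)
(D(38/59, 9) - 1178) + J = ((-34 + 9) - 1178) + (-4 + 2*√406) = (-25 - 1178) + (-4 + 2*√406) = -1203 + (-4 + 2*√406) = -1207 + 2*√406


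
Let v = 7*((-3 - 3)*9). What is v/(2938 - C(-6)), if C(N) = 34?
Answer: -63/484 ≈ -0.13017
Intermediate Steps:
v = -378 (v = 7*(-6*9) = 7*(-54) = -378)
v/(2938 - C(-6)) = -378/(2938 - 1*34) = -378/(2938 - 34) = -378/2904 = -378*1/2904 = -63/484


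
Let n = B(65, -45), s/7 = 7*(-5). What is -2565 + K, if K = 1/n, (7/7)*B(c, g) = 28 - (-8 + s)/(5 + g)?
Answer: -2223815/867 ≈ -2565.0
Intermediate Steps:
s = -245 (s = 7*(7*(-5)) = 7*(-35) = -245)
B(c, g) = 28 + 253/(5 + g) (B(c, g) = 28 - (-8 - 245)/(5 + g) = 28 - (-253)/(5 + g) = 28 + 253/(5 + g))
n = 867/40 (n = (393 + 28*(-45))/(5 - 45) = (393 - 1260)/(-40) = -1/40*(-867) = 867/40 ≈ 21.675)
K = 40/867 (K = 1/(867/40) = 40/867 ≈ 0.046136)
-2565 + K = -2565 + 40/867 = -2223815/867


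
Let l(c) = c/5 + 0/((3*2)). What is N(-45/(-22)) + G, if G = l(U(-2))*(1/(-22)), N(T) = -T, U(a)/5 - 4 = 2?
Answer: -51/22 ≈ -2.3182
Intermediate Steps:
U(a) = 30 (U(a) = 20 + 5*2 = 20 + 10 = 30)
l(c) = c/5 (l(c) = c*(1/5) + 0/6 = c/5 + 0*(1/6) = c/5 + 0 = c/5)
G = -3/11 (G = ((1/5)*30)*(1/(-22)) = 6*(1*(-1/22)) = 6*(-1/22) = -3/11 ≈ -0.27273)
N(-45/(-22)) + G = -(-45)/(-22) - 3/11 = -(-45)*(-1)/22 - 3/11 = -1*45/22 - 3/11 = -45/22 - 3/11 = -51/22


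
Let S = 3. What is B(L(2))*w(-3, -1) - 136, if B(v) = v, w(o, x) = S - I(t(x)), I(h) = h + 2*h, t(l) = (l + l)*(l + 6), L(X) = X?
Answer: -70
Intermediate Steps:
t(l) = 2*l*(6 + l) (t(l) = (2*l)*(6 + l) = 2*l*(6 + l))
I(h) = 3*h
w(o, x) = 3 - 6*x*(6 + x) (w(o, x) = 3 - 3*2*x*(6 + x) = 3 - 6*x*(6 + x))
B(L(2))*w(-3, -1) - 136 = 2*(3 - 6*(-1)*(6 - 1)) - 136 = 2*(3 - 6*(-1)*5) - 136 = 2*(3 + 30) - 136 = 2*33 - 136 = 66 - 136 = -70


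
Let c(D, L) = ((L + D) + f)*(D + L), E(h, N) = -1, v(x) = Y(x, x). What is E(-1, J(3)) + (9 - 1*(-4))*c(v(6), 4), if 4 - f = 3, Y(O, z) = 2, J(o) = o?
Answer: 545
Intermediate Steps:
v(x) = 2
f = 1 (f = 4 - 1*3 = 4 - 3 = 1)
c(D, L) = (D + L)*(1 + D + L) (c(D, L) = ((L + D) + 1)*(D + L) = ((D + L) + 1)*(D + L) = (1 + D + L)*(D + L) = (D + L)*(1 + D + L))
E(-1, J(3)) + (9 - 1*(-4))*c(v(6), 4) = -1 + (9 - 1*(-4))*(2 + 4 + 2**2 + 4**2 + 2*2*4) = -1 + (9 + 4)*(2 + 4 + 4 + 16 + 16) = -1 + 13*42 = -1 + 546 = 545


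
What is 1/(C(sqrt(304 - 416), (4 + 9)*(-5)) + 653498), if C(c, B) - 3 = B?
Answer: 1/653436 ≈ 1.5304e-6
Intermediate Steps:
C(c, B) = 3 + B
1/(C(sqrt(304 - 416), (4 + 9)*(-5)) + 653498) = 1/((3 + (4 + 9)*(-5)) + 653498) = 1/((3 + 13*(-5)) + 653498) = 1/((3 - 65) + 653498) = 1/(-62 + 653498) = 1/653436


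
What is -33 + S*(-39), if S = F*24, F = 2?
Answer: -1905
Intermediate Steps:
S = 48 (S = 2*24 = 48)
-33 + S*(-39) = -33 + 48*(-39) = -33 - 1872 = -1905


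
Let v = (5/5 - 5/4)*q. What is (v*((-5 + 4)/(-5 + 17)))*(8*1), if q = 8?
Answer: 4/3 ≈ 1.3333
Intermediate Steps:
v = -2 (v = (5/5 - 5/4)*8 = (5*(⅕) - 5*¼)*8 = (1 - 5/4)*8 = -¼*8 = -2)
(v*((-5 + 4)/(-5 + 17)))*(8*1) = (-2*(-5 + 4)/(-5 + 17))*(8*1) = -(-2)/12*8 = -2*(-1/12)*8 = (⅙)*8 = 4/3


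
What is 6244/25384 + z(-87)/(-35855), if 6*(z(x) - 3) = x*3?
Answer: 28113334/113767915 ≈ 0.24711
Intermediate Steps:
z(x) = 3 + x/2 (z(x) = 3 + (x*3)/6 = 3 + (3*x)/6 = 3 + x/2)
6244/25384 + z(-87)/(-35855) = 6244/25384 + (3 + (1/2)*(-87))/(-35855) = 6244*(1/25384) + (3 - 87/2)*(-1/35855) = 1561/6346 - 81/2*(-1/35855) = 1561/6346 + 81/71710 = 28113334/113767915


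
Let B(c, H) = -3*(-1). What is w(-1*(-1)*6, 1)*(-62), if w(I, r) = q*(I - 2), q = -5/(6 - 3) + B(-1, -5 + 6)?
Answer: -992/3 ≈ -330.67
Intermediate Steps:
B(c, H) = 3
q = 4/3 (q = -5/(6 - 3) + 3 = -5/3 + 3 = 4/3 ≈ 1.3333)
w(I, r) = -8/3 + 4*I/3 (w(I, r) = 4*(I - 2)/3 = 4*(-2 + I)/3 = -8/3 + 4*I/3)
w(-1*(-1)*6, 1)*(-62) = (-8/3 + 4*(-1*(-1)*6)/3)*(-62) = (-8/3 + 4*(1*6)/3)*(-62) = (-8/3 + (4/3)*6)*(-62) = (-8/3 + 8)*(-62) = (16/3)*(-62) = -992/3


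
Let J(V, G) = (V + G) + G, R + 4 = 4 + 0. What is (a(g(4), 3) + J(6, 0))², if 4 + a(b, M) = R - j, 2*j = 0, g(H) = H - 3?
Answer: 4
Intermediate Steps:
g(H) = -3 + H
R = 0 (R = -4 + (4 + 0) = -4 + 4 = 0)
j = 0 (j = (½)*0 = 0)
J(V, G) = V + 2*G (J(V, G) = (G + V) + G = V + 2*G)
a(b, M) = -4 (a(b, M) = -4 + (0 - 1*0) = -4 + (0 + 0) = -4 + 0 = -4)
(a(g(4), 3) + J(6, 0))² = (-4 + (6 + 2*0))² = (-4 + (6 + 0))² = (-4 + 6)² = 2² = 4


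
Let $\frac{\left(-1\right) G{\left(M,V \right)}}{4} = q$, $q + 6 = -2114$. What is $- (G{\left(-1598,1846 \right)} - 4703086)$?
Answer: $4694606$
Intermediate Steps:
$q = -2120$ ($q = -6 - 2114 = -2120$)
$G{\left(M,V \right)} = 8480$ ($G{\left(M,V \right)} = \left(-4\right) \left(-2120\right) = 8480$)
$- (G{\left(-1598,1846 \right)} - 4703086) = - (8480 - 4703086) = \left(-1\right) \left(-4694606\right) = 4694606$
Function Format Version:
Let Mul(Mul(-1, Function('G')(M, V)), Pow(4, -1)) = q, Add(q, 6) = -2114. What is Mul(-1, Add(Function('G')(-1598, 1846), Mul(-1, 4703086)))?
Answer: 4694606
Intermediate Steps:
q = -2120 (q = Add(-6, -2114) = -2120)
Function('G')(M, V) = 8480 (Function('G')(M, V) = Mul(-4, -2120) = 8480)
Mul(-1, Add(Function('G')(-1598, 1846), Mul(-1, 4703086))) = Mul(-1, Add(8480, Mul(-1, 4703086))) = Mul(-1, Add(8480, -4703086)) = Mul(-1, -4694606) = 4694606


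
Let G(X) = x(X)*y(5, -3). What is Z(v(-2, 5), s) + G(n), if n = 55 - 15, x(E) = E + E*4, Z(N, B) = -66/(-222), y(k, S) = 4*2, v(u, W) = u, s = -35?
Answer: 59211/37 ≈ 1600.3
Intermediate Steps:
y(k, S) = 8
Z(N, B) = 11/37 (Z(N, B) = -66*(-1/222) = 11/37)
x(E) = 5*E (x(E) = E + 4*E = 5*E)
n = 40
G(X) = 40*X (G(X) = (5*X)*8 = 40*X)
Z(v(-2, 5), s) + G(n) = 11/37 + 40*40 = 11/37 + 1600 = 59211/37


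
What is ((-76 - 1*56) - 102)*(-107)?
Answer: 25038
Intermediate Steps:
((-76 - 1*56) - 102)*(-107) = ((-76 - 56) - 102)*(-107) = (-132 - 102)*(-107) = -234*(-107) = 25038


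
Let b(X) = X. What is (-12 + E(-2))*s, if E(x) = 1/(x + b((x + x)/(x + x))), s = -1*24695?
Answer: 321035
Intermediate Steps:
s = -24695
E(x) = 1/(1 + x) (E(x) = 1/(x + (x + x)/(x + x)) = 1/(x + (2*x)/((2*x))) = 1/(x + (2*x)*(1/(2*x))) = 1/(x + 1) = 1/(1 + x))
(-12 + E(-2))*s = (-12 + 1/(1 - 2))*(-24695) = (-12 + 1/(-1))*(-24695) = (-12 - 1)*(-24695) = -13*(-24695) = 321035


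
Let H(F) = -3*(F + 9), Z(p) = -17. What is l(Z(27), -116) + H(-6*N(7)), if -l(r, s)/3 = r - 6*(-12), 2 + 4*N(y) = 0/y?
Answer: -201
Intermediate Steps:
N(y) = -½ (N(y) = -½ + (0/y)/4 = -½ + (¼)*0 = -½ + 0 = -½)
l(r, s) = -216 - 3*r (l(r, s) = -3*(r - 6*(-12)) = -3*(r + 72) = -3*(72 + r) = -216 - 3*r)
H(F) = -27 - 3*F (H(F) = -3*(9 + F) = -27 - 3*F)
l(Z(27), -116) + H(-6*N(7)) = (-216 - 3*(-17)) + (-27 - (-18)*(-1)/2) = (-216 + 51) + (-27 - 3*3) = -165 + (-27 - 9) = -165 - 36 = -201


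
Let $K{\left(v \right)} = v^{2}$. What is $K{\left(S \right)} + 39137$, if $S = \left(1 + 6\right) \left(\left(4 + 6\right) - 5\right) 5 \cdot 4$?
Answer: $529137$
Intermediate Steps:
$S = 700$ ($S = 7 \left(10 - 5\right) 5 \cdot 4 = 7 \cdot 5 \cdot 5 \cdot 4 = 35 \cdot 5 \cdot 4 = 175 \cdot 4 = 700$)
$K{\left(S \right)} + 39137 = 700^{2} + 39137 = 490000 + 39137 = 529137$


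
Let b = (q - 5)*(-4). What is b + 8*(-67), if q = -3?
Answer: -504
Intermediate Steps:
b = 32 (b = (-3 - 5)*(-4) = -8*(-4) = 32)
b + 8*(-67) = 32 + 8*(-67) = 32 - 536 = -504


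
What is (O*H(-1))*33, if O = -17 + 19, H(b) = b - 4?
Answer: -330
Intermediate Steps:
H(b) = -4 + b
O = 2
(O*H(-1))*33 = (2*(-4 - 1))*33 = (2*(-5))*33 = -10*33 = -330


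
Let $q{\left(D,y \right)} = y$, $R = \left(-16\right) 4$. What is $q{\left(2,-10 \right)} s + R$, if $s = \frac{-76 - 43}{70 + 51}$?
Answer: $- \frac{6554}{121} \approx -54.165$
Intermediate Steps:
$R = -64$
$s = - \frac{119}{121}$ ($s = \frac{-76 - 43}{121} = \left(-119\right) \frac{1}{121} = - \frac{119}{121} \approx -0.98347$)
$q{\left(2,-10 \right)} s + R = \left(-10\right) \left(- \frac{119}{121}\right) - 64 = \frac{1190}{121} - 64 = - \frac{6554}{121}$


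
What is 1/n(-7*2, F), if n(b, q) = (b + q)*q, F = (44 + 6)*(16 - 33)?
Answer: 1/734400 ≈ 1.3617e-6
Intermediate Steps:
F = -850 (F = 50*(-17) = -850)
n(b, q) = q*(b + q)
1/n(-7*2, F) = 1/(-850*(-7*2 - 850)) = 1/(-850*(-14 - 850)) = 1/(-850*(-864)) = 1/734400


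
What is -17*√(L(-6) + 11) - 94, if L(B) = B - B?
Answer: -94 - 17*√11 ≈ -150.38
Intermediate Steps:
L(B) = 0
-17*√(L(-6) + 11) - 94 = -17*√(0 + 11) - 94 = -17*√11 - 94 = -94 - 17*√11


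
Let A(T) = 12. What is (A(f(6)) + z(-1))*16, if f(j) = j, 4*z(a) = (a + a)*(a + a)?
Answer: 208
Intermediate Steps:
z(a) = a² (z(a) = ((a + a)*(a + a))/4 = ((2*a)*(2*a))/4 = (4*a²)/4 = a²)
(A(f(6)) + z(-1))*16 = (12 + (-1)²)*16 = (12 + 1)*16 = 13*16 = 208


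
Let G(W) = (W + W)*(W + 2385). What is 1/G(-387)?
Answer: -1/1546452 ≈ -6.4664e-7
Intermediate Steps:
G(W) = 2*W*(2385 + W) (G(W) = (2*W)*(2385 + W) = 2*W*(2385 + W))
1/G(-387) = 1/(2*(-387)*(2385 - 387)) = 1/(2*(-387)*1998) = 1/(-1546452) = -1/1546452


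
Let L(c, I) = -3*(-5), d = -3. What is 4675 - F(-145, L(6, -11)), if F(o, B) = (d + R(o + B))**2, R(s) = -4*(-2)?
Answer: 4650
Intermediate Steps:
R(s) = 8
L(c, I) = 15
F(o, B) = 25 (F(o, B) = (-3 + 8)**2 = 5**2 = 25)
4675 - F(-145, L(6, -11)) = 4675 - 1*25 = 4675 - 25 = 4650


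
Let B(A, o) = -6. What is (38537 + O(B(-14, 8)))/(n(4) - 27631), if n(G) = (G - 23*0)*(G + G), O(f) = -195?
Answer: -38342/27599 ≈ -1.3893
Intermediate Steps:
n(G) = 2*G² (n(G) = (G + 0)*(2*G) = G*(2*G) = 2*G²)
(38537 + O(B(-14, 8)))/(n(4) - 27631) = (38537 - 195)/(2*4² - 27631) = 38342/(2*16 - 27631) = 38342/(32 - 27631) = 38342/(-27599) = 38342*(-1/27599) = -38342/27599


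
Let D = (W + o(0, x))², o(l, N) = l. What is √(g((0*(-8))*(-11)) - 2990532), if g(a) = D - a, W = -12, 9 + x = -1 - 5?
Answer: 2*I*√747597 ≈ 1729.3*I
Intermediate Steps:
x = -15 (x = -9 + (-1 - 5) = -9 - 6 = -15)
D = 144 (D = (-12 + 0)² = (-12)² = 144)
g(a) = 144 - a
√(g((0*(-8))*(-11)) - 2990532) = √((144 - 0*(-8)*(-11)) - 2990532) = √((144 - 0*(-11)) - 2990532) = √((144 - 1*0) - 2990532) = √((144 + 0) - 2990532) = √(144 - 2990532) = √(-2990388) = 2*I*√747597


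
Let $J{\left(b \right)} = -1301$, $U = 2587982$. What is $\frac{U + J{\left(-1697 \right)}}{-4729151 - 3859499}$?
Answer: $- \frac{2586681}{8588650} \approx -0.30117$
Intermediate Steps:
$\frac{U + J{\left(-1697 \right)}}{-4729151 - 3859499} = \frac{2587982 - 1301}{-4729151 - 3859499} = \frac{2586681}{-8588650} = 2586681 \left(- \frac{1}{8588650}\right) = - \frac{2586681}{8588650}$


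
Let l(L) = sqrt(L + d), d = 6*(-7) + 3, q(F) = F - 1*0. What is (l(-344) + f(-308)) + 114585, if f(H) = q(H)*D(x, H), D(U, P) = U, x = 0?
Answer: 114585 + I*sqrt(383) ≈ 1.1459e+5 + 19.57*I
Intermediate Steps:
q(F) = F (q(F) = F + 0 = F)
d = -39 (d = -42 + 3 = -39)
l(L) = sqrt(-39 + L) (l(L) = sqrt(L - 39) = sqrt(-39 + L))
f(H) = 0 (f(H) = H*0 = 0)
(l(-344) + f(-308)) + 114585 = (sqrt(-39 - 344) + 0) + 114585 = (sqrt(-383) + 0) + 114585 = (I*sqrt(383) + 0) + 114585 = I*sqrt(383) + 114585 = 114585 + I*sqrt(383)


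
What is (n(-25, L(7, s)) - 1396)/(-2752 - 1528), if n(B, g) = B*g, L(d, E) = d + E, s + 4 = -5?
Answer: 673/2140 ≈ 0.31449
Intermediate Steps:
s = -9 (s = -4 - 5 = -9)
L(d, E) = E + d
(n(-25, L(7, s)) - 1396)/(-2752 - 1528) = (-25*(-9 + 7) - 1396)/(-2752 - 1528) = (-25*(-2) - 1396)/(-4280) = (50 - 1396)*(-1/4280) = -1346*(-1/4280) = 673/2140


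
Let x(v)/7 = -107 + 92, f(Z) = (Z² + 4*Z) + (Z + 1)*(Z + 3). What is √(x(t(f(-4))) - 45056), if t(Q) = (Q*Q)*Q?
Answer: I*√45161 ≈ 212.51*I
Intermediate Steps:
f(Z) = Z² + 4*Z + (1 + Z)*(3 + Z) (f(Z) = (Z² + 4*Z) + (1 + Z)*(3 + Z) = Z² + 4*Z + (1 + Z)*(3 + Z))
t(Q) = Q³ (t(Q) = Q²*Q = Q³)
x(v) = -105 (x(v) = 7*(-107 + 92) = 7*(-15) = -105)
√(x(t(f(-4))) - 45056) = √(-105 - 45056) = √(-45161) = I*√45161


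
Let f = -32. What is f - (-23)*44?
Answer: 980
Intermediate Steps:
f - (-23)*44 = -32 - (-23)*44 = -32 - 23*(-44) = -32 + 1012 = 980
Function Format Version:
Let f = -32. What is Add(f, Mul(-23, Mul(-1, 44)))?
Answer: 980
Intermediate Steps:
Add(f, Mul(-23, Mul(-1, 44))) = Add(-32, Mul(-23, Mul(-1, 44))) = Add(-32, Mul(-23, -44)) = Add(-32, 1012) = 980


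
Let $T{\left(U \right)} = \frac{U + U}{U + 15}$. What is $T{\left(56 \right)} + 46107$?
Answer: $\frac{3273709}{71} \approx 46109.0$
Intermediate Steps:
$T{\left(U \right)} = \frac{2 U}{15 + U}$
$T{\left(56 \right)} + 46107 = 2 \cdot 56 \frac{1}{15 + 56} + 46107 = 2 \cdot 56 \cdot \frac{1}{71} + 46107 = \frac{112}{71} + 46107 = \frac{3273709}{71}$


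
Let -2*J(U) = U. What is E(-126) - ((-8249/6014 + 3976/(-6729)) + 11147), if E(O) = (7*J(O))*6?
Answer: -343940800021/40468206 ≈ -8499.0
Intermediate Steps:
J(U) = -U/2
E(O) = -21*O (E(O) = (7*(-O/2))*6 = -7*O/2*6 = -21*O)
E(-126) - ((-8249/6014 + 3976/(-6729)) + 11147) = -21*(-126) - ((-8249/6014 + 3976/(-6729)) + 11147) = 2646 - ((-8249*1/6014 + 3976*(-1/6729)) + 11147) = 2646 - ((-8249/6014 - 3976/6729) + 11147) = 2646 - (-79419185/40468206 + 11147) = 2646 - 1*451019673097/40468206 = 2646 - 451019673097/40468206 = -343940800021/40468206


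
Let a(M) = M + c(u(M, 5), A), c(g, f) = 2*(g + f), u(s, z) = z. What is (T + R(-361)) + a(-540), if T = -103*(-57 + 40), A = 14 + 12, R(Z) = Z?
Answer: 912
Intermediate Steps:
A = 26
c(g, f) = 2*f + 2*g (c(g, f) = 2*(f + g) = 2*f + 2*g)
T = 1751 (T = -103*(-17) = 1751)
a(M) = 62 + M (a(M) = M + (2*26 + 2*5) = M + (52 + 10) = M + 62 = 62 + M)
(T + R(-361)) + a(-540) = (1751 - 361) + (62 - 540) = 1390 - 478 = 912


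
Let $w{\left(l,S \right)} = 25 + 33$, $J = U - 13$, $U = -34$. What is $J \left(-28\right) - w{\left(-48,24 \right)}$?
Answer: $1258$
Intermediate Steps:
$J = -47$ ($J = -34 - 13 = -47$)
$w{\left(l,S \right)} = 58$
$J \left(-28\right) - w{\left(-48,24 \right)} = \left(-47\right) \left(-28\right) - 58 = 1316 - 58 = 1258$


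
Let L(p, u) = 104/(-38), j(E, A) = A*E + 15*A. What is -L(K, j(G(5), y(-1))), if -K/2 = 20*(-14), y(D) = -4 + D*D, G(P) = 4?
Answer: 52/19 ≈ 2.7368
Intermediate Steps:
y(D) = -4 + D**2
j(E, A) = 15*A + A*E
K = 560 (K = -40*(-14) = -2*(-280) = 560)
L(p, u) = -52/19 (L(p, u) = 104*(-1/38) = -52/19)
-L(K, j(G(5), y(-1))) = -1*(-52/19) = 52/19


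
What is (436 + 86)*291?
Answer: 151902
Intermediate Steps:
(436 + 86)*291 = 522*291 = 151902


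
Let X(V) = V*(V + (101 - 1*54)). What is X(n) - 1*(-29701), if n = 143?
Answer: 56871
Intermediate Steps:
X(V) = V*(47 + V) (X(V) = V*(V + (101 - 54)) = V*(V + 47) = V*(47 + V))
X(n) - 1*(-29701) = 143*(47 + 143) - 1*(-29701) = 143*190 + 29701 = 27170 + 29701 = 56871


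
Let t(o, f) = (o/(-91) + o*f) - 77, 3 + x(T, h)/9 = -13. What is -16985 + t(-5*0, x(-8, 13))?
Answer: -17062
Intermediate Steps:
x(T, h) = -144 (x(T, h) = -27 + 9*(-13) = -27 - 117 = -144)
t(o, f) = -77 - o/91 + f*o (t(o, f) = (-o/91 + f*o) - 77 = -77 - o/91 + f*o)
-16985 + t(-5*0, x(-8, 13)) = -16985 + (-77 - (-5)*0/91 - (-720)*0) = -16985 + (-77 - 1/91*0 - 144*0) = -16985 + (-77 + 0 + 0) = -16985 - 77 = -17062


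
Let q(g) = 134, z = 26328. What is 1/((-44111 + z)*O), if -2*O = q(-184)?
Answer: 1/1191461 ≈ 8.3931e-7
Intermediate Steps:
O = -67 (O = -½*134 = -67)
1/((-44111 + z)*O) = 1/((-44111 + 26328)*(-67)) = -1/67/(-17783) = -1/17783*(-1/67) = 1/1191461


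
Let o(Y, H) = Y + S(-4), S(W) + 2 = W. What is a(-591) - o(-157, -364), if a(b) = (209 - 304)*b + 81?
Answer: 56389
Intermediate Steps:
S(W) = -2 + W
a(b) = 81 - 95*b (a(b) = -95*b + 81 = 81 - 95*b)
o(Y, H) = -6 + Y (o(Y, H) = Y + (-2 - 4) = Y - 6 = -6 + Y)
a(-591) - o(-157, -364) = (81 - 95*(-591)) - (-6 - 157) = (81 + 56145) - 1*(-163) = 56226 + 163 = 56389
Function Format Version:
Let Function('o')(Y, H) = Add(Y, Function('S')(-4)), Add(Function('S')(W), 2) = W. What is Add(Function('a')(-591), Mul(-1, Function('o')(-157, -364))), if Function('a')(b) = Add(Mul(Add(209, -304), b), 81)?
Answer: 56389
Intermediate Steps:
Function('S')(W) = Add(-2, W)
Function('a')(b) = Add(81, Mul(-95, b)) (Function('a')(b) = Add(Mul(-95, b), 81) = Add(81, Mul(-95, b)))
Function('o')(Y, H) = Add(-6, Y) (Function('o')(Y, H) = Add(Y, Add(-2, -4)) = Add(Y, -6) = Add(-6, Y))
Add(Function('a')(-591), Mul(-1, Function('o')(-157, -364))) = Add(Add(81, Mul(-95, -591)), Mul(-1, Add(-6, -157))) = Add(Add(81, 56145), Mul(-1, -163)) = Add(56226, 163) = 56389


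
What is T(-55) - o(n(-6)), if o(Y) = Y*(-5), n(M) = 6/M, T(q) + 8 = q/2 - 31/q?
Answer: -4393/110 ≈ -39.936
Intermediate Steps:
T(q) = -8 + q/2 - 31/q (T(q) = -8 + (q/2 - 31/q) = -8 + q/2 - 31/q)
o(Y) = -5*Y
T(-55) - o(n(-6)) = (-8 + (½)*(-55) - 31/(-55)) - (-5)*6/(-6) = (-8 - 55/2 - 31*(-1/55)) - (-5)*6*(-⅙) = (-8 - 55/2 + 31/55) - (-5)*(-1) = -3843/110 - 1*5 = -3843/110 - 5 = -4393/110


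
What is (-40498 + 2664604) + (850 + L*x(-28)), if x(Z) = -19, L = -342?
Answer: 2631454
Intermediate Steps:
(-40498 + 2664604) + (850 + L*x(-28)) = (-40498 + 2664604) + (850 - 342*(-19)) = 2624106 + (850 + 6498) = 2624106 + 7348 = 2631454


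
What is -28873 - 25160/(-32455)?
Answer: -187409611/6491 ≈ -28872.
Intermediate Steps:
-28873 - 25160/(-32455) = -28873 - 25160*(-1)/32455 = -28873 - 1*(-5032/6491) = -28873 + 5032/6491 = -187409611/6491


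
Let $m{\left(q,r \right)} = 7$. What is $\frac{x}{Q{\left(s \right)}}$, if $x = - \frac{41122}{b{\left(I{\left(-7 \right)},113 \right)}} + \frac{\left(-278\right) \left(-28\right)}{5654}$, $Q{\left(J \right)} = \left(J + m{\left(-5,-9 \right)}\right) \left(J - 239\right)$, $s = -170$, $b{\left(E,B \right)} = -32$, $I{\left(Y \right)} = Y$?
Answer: $\frac{58188219}{3015481744} \approx 0.019296$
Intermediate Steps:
$Q{\left(J \right)} = \left(-239 + J\right) \left(7 + J\right)$ ($Q{\left(J \right)} = \left(J + 7\right) \left(J - 239\right) = \left(7 + J\right) \left(-239 + J\right) = \left(-239 + J\right) \left(7 + J\right)$)
$x = \frac{58188219}{45232}$ ($x = - \frac{41122}{-32} + \frac{\left(-278\right) \left(-28\right)}{5654} = \left(-41122\right) \left(- \frac{1}{32}\right) + 7784 \cdot \frac{1}{5654} = \frac{20561}{16} + \frac{3892}{2827} = \frac{58188219}{45232} \approx 1286.4$)
$\frac{x}{Q{\left(s \right)}} = \frac{58188219}{45232 \left(-1673 + \left(-170\right)^{2} - -39440\right)} = \frac{58188219}{45232 \left(-1673 + 28900 + 39440\right)} = \frac{58188219}{45232 \cdot 66667} = \frac{58188219}{45232} \cdot \frac{1}{66667} = \frac{58188219}{3015481744}$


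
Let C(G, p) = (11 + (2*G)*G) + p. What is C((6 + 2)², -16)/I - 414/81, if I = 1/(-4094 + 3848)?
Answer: -18126064/9 ≈ -2.0140e+6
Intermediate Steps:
I = -1/246 (I = 1/(-246) = -1/246 ≈ -0.0040650)
C(G, p) = 11 + p + 2*G² (C(G, p) = (11 + 2*G²) + p = 11 + p + 2*G²)
C((6 + 2)², -16)/I - 414/81 = (11 - 16 + 2*((6 + 2)²)²)/(-1/246) - 414/81 = (11 - 16 + 2*(8²)²)*(-246) - 414*1/81 = (11 - 16 + 2*64²)*(-246) - 46/9 = (11 - 16 + 2*4096)*(-246) - 46/9 = (11 - 16 + 8192)*(-246) - 46/9 = 8187*(-246) - 46/9 = -2014002 - 46/9 = -18126064/9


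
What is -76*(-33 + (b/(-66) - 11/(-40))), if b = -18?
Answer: 271301/110 ≈ 2466.4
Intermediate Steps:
-76*(-33 + (b/(-66) - 11/(-40))) = -76*(-33 + (-18/(-66) - 11/(-40))) = -76*(-33 + (-18*(-1/66) - 11*(-1/40))) = -76*(-33 + (3/11 + 11/40)) = -76*(-33 + 241/440) = -76*(-14279/440) = 271301/110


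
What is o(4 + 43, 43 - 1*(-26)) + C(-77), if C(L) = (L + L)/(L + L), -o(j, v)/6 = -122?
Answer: 733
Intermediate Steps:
o(j, v) = 732 (o(j, v) = -6*(-122) = 732)
C(L) = 1 (C(L) = (2*L)/((2*L)) = (2*L)*(1/(2*L)) = 1)
o(4 + 43, 43 - 1*(-26)) + C(-77) = 732 + 1 = 733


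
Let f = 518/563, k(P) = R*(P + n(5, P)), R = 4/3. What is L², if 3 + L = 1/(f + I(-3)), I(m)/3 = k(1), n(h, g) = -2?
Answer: 33235225/3006756 ≈ 11.054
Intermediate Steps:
R = 4/3 (R = 4*(⅓) = 4/3 ≈ 1.3333)
k(P) = -8/3 + 4*P/3 (k(P) = 4*(P - 2)/3 = 4*(-2 + P)/3 = -8/3 + 4*P/3)
I(m) = -4 (I(m) = 3*(-8/3 + (4/3)*1) = 3*(-8/3 + 4/3) = 3*(-4/3) = -4)
f = 518/563 (f = 518*(1/563) = 518/563 ≈ 0.92007)
L = -5765/1734 (L = -3 + 1/(518/563 - 4) = -3 + 1/(-1734/563) = -3 - 563/1734 = -5765/1734 ≈ -3.3247)
L² = (-5765/1734)² = 33235225/3006756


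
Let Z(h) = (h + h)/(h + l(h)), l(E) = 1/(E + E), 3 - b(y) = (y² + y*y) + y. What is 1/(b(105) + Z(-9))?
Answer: -163/3610452 ≈ -4.5147e-5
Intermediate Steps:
b(y) = 3 - y - 2*y² (b(y) = 3 - ((y² + y*y) + y) = 3 - ((y² + y²) + y) = 3 - (2*y² + y) = 3 - (y + 2*y²) = 3 + (-y - 2*y²) = 3 - y - 2*y²)
l(E) = 1/(2*E)
Z(h) = 2*h/(h + 1/(2*h)) (Z(h) = (h + h)/(h + 1/(2*h)) = (2*h)/(h + 1/(2*h)) = 2*h/(h + 1/(2*h)))
1/(b(105) + Z(-9)) = 1/((3 - 1*105 - 2*105²) + 4*(-9)²/(1 + 2*(-9)²)) = 1/((3 - 105 - 2*11025) + 4*81/(1 + 2*81)) = 1/((3 - 105 - 22050) + 4*81/(1 + 162)) = 1/(-22152 + 4*81/163) = 1/(-22152 + 4*81*(1/163)) = 1/(-22152 + 324/163) = 1/(-3610452/163) = -163/3610452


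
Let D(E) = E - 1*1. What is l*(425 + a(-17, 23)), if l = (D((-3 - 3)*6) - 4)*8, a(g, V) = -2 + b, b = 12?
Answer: -142680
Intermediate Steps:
a(g, V) = 10 (a(g, V) = -2 + 12 = 10)
D(E) = -1 + E (D(E) = E - 1 = -1 + E)
l = -328 (l = ((-1 + (-3 - 3)*6) - 4)*8 = ((-1 - 6*6) - 4)*8 = ((-1 - 36) - 4)*8 = (-37 - 4)*8 = -41*8 = -328)
l*(425 + a(-17, 23)) = -328*(425 + 10) = -328*435 = -142680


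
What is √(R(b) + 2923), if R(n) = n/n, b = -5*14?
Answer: 2*√731 ≈ 54.074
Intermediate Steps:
b = -70
R(n) = 1
√(R(b) + 2923) = √(1 + 2923) = √2924 = 2*√731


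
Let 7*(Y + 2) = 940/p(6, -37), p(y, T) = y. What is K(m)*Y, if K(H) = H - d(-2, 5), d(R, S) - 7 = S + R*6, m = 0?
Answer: 0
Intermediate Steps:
Y = 428/21 (Y = -2 + (940/6)/7 = -2 + (940*(⅙))/7 = -2 + (⅐)*(470/3) = -2 + 470/21 = 428/21 ≈ 20.381)
d(R, S) = 7 + S + 6*R (d(R, S) = 7 + (S + R*6) = 7 + (S + 6*R) = 7 + S + 6*R)
K(H) = H (K(H) = H - (7 + 5 + 6*(-2)) = H - (7 + 5 - 12) = H - 1*0 = H + 0 = H)
K(m)*Y = 0*(428/21) = 0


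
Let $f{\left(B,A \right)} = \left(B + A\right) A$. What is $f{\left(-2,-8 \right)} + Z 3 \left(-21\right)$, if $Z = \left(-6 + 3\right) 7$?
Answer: $1403$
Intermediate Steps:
$f{\left(B,A \right)} = A \left(A + B\right)$ ($f{\left(B,A \right)} = \left(A + B\right) A = A \left(A + B\right)$)
$Z = -21$ ($Z = \left(-3\right) 7 = -21$)
$f{\left(-2,-8 \right)} + Z 3 \left(-21\right) = - 8 \left(-8 - 2\right) - 21 \cdot 3 \left(-21\right) = \left(-8\right) \left(-10\right) - -1323 = 80 + 1323 = 1403$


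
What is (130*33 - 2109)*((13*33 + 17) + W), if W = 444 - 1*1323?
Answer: -944373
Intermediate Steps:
W = -879 (W = 444 - 1323 = -879)
(130*33 - 2109)*((13*33 + 17) + W) = (130*33 - 2109)*((13*33 + 17) - 879) = (4290 - 2109)*((429 + 17) - 879) = 2181*(446 - 879) = 2181*(-433) = -944373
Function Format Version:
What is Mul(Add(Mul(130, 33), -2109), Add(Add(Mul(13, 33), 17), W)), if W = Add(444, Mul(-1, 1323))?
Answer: -944373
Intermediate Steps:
W = -879 (W = Add(444, -1323) = -879)
Mul(Add(Mul(130, 33), -2109), Add(Add(Mul(13, 33), 17), W)) = Mul(Add(Mul(130, 33), -2109), Add(Add(Mul(13, 33), 17), -879)) = Mul(Add(4290, -2109), Add(Add(429, 17), -879)) = Mul(2181, Add(446, -879)) = Mul(2181, -433) = -944373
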